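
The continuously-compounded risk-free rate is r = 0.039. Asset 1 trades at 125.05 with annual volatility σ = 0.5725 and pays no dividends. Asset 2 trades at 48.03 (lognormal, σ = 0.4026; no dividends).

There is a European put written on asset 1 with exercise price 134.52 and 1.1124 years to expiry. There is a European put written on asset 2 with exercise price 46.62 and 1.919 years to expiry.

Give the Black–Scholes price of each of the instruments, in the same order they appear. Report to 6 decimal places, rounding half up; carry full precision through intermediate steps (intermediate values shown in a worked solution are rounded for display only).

price(asset 1 put K=134.52) = 32.032162
price(asset 2 put K=46.62) = 7.810887

[asset 1 put K=134.52]
σ√T = 0.5725·√1.1124 = 0.603818
d₁ = (ln(S/K) + (r+σ²/2)T) / (σ√T) = (ln(125.05/134.52) + (0.039+0.5725²/2)·1.1124) / 0.603818 = (-0.072999 + 0.225682) / 0.603818 = 0.252862
d₂ = d₁ − σ√T = 0.252862 − 0.603818 = -0.350956
e^{−rT} = 0.957544
N(−d₁) = 0.400188,  N(−d₂) = 0.637189
price = K·e^{−rT}·N(−d₂) − S·N(−d₁) = 82.075616 − 50.043454 = 32.032162
[asset 2 put K=46.62]
σ√T = 0.4026·√1.919 = 0.557714
d₁ = (ln(S/K) + (r+σ²/2)T) / (σ√T) = (ln(48.03/46.62) + (0.039+0.4026²/2)·1.919) / 0.557714 = (0.029796 + 0.230363) / 0.557714 = 0.466475
d₂ = d₁ − σ√T = 0.466475 − 0.557714 = -0.091239
e^{−rT} = 0.927891
N(−d₁) = 0.320438,  N(−d₂) = 0.536349
price = K·e^{−rT}·N(−d₂) − S·N(−d₁) = 23.201515 − 15.390627 = 7.810887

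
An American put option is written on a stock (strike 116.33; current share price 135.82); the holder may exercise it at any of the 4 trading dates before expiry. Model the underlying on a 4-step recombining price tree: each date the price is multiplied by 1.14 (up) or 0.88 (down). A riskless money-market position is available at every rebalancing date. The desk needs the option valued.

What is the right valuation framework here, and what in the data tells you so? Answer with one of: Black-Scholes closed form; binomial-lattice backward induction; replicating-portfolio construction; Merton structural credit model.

framework: binomial-lattice backward induction

Key observation: with exercise allowed before expiry on a discrete up/down model (4 steps from spot 135.82), the strike-116.33 put's value must be rolled back through the tree testing early exercise at each node.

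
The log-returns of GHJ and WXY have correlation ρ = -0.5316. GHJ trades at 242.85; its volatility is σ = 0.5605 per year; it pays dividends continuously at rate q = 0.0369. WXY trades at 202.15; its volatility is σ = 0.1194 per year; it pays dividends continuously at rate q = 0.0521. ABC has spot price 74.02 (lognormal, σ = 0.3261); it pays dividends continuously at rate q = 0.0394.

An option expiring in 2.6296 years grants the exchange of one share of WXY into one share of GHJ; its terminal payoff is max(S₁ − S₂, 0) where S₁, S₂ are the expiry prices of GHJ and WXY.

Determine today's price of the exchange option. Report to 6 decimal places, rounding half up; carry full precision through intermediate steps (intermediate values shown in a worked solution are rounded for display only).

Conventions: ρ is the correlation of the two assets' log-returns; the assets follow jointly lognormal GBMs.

σ_eff = √(σ₁² + σ₂² − 2ρσ₁σ₂) = √(0.5605² + 0.1194² − 2·-0.5316·0.5605·0.1194) = 0.632115
d₁ = (ln(S₁/S₂) + (q₂ − q₁ + σ_eff²/2)T) / (σ_eff√T) = (ln(242.85/202.15) + (0.0521 − 0.0369 + 0.199785)·2.6296) / 1.025041 = 0.730467
d₂ = d₁ − σ_eff√T = 0.730467 − 1.025041 = -0.294574
N(d₁) = 0.767448,  N(d₂) = 0.384160
V = S₁·e^{−q₁T}·N(d₁) − S₂·e^{−q₂T}·N(d₂) = 169.139968 − 67.715198 = 101.424770
Key observation: r never enters — measured in units of WXY, the claim is a call on S₁/S₂ struck at 1, so only the dividend yields and σ_eff matter.

exchange price = 101.424770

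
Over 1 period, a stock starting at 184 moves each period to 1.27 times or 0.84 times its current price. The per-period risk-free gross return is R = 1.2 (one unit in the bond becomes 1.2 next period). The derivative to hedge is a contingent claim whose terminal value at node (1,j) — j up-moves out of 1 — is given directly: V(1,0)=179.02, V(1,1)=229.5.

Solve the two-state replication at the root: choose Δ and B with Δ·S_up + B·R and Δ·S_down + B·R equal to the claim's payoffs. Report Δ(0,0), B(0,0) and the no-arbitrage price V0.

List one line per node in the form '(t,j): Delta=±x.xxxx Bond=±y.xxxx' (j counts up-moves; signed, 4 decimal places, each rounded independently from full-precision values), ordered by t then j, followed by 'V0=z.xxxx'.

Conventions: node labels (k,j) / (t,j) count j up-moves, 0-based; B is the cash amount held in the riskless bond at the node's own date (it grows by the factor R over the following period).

(0,0): Delta=0.6380 Bond=67.0066
V0=184.4019

Since d<R<u, set p* = (R−d)/(u−d) = 0.8372; price each node as the discounted p*-expectation of its children.
Terminal payoffs: V(1,0)=179.0200, V(1,1)=229.5000
Node (0,0) S=184.0000: V=(p*·229.5000+(1−p*)·179.0200)/1.2=184.4019; Δ=(229.5000−179.0200)/(233.6800−154.5600)=0.6380; B=V−Δ·S=67.0066
Sanity check at the root: Δ(0,0)·S0 + B(0,0) reproduces V0 = 184.4019.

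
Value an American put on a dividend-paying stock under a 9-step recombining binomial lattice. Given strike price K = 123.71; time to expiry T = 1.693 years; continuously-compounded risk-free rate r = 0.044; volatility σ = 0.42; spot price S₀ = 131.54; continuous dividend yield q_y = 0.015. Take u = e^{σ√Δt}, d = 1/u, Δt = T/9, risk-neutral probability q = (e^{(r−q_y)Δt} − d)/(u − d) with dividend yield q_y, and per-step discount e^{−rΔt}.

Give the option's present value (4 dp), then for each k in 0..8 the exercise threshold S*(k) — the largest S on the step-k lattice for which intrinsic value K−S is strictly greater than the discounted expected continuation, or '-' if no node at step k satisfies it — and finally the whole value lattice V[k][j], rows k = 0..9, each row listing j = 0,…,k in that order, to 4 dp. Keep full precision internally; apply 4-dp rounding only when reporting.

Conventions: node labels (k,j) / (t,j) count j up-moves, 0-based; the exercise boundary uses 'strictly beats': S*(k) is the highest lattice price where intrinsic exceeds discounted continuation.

params: Δt=0.18811 u=1.19981 d=0.83347 q=0.46952 e^(-rΔt)=0.99176
t_9 payoffs: 98.1799 86.9584 70.8047 47.5507 14.0758 0.0000 0.0000 0.0000 0.0000 0.0000
t_8: node(8,0) S=30.6312 payoff=93.0788 vs cont=92.1454 → 93.0788 [stop]  node(8,1) S=44.0948 payoff=79.6152 vs cont=78.7197 → 79.6152 [stop]  node(8,2) S=63.4762 payoff=60.2338 vs cont=59.3929 → 60.2338 [stop]  node(8,3) S=91.3765 payoff=32.3335 vs cont=31.5713 → 32.3335 [stop]  node(8,4) S=131.5400 payoff=0.0000 vs cont=7.4054 → 7.4054 [wait]  node(8,5) S=189.3570 payoff=0.0000 vs cont=0.0000 → 0.0000 [wait]  node(8,6) S=272.5867 payoff=0.0000 vs cont=0.0000 → 0.0000 [wait]  node(8,7) S=392.3992 payoff=0.0000 vs cont=0.0000 → 0.0000 [wait]  node(8,8) S=564.8740 payoff=0.0000 vs cont=0.0000 → 0.0000 [wait]  ⇒ S*(8)=91.3765
t_7: node(7,0) S=36.7516 payoff=86.9584 vs cont=86.0423 → 86.9584 [stop]  node(7,1) S=52.9053 payoff=70.8047 vs cont=69.9341 → 70.8047 [stop]  node(7,2) S=76.1593 payoff=47.5507 vs cont=46.7456 → 47.5507 [stop]  node(7,3) S=109.6342 payoff=14.0758 vs cont=20.4593 → 20.4593 [wait]  node(7,4) S=157.8227 payoff=0.0000 vs cont=3.8961 → 3.8961 [wait]  node(7,5) S=227.1920 payoff=0.0000 vs cont=0.0000 → 0.0000 [wait]  node(7,6) S=327.0517 payoff=0.0000 vs cont=0.0000 → 0.0000 [wait]  node(7,7) S=470.8037 payoff=0.0000 vs cont=0.0000 → 0.0000 [wait]  ⇒ S*(7)=76.1593
t_6: node(6,0) S=44.0948 payoff=79.6152 vs cont=78.7197 → 79.6152 [stop]  node(6,1) S=63.4762 payoff=60.2338 vs cont=59.3929 → 60.2338 [stop]  node(6,2) S=91.3765 payoff=32.3335 vs cont=34.5438 → 34.5438 [wait]  node(6,3) S=131.5400 payoff=0.0000 vs cont=12.5780 → 12.5780 [wait]  node(6,4) S=189.3570 payoff=0.0000 vs cont=2.0498 → 2.0498 [wait]  node(6,5) S=272.5867 payoff=0.0000 vs cont=0.0000 → 0.0000 [wait]  node(6,6) S=392.3992 payoff=0.0000 vs cont=0.0000 → 0.0000 [wait]  ⇒ S*(6)=63.4762
t_5: node(5,0) S=52.9053 payoff=70.8047 vs cont=69.9341 → 70.8047 [stop]  node(5,1) S=76.1593 payoff=47.5507 vs cont=47.7748 → 47.7748 [wait]  node(5,2) S=109.6342 payoff=14.0758 vs cont=24.0308 → 24.0308 [wait]  node(5,3) S=157.8227 payoff=0.0000 vs cont=7.5719 → 7.5719 [wait]  node(5,4) S=227.1920 payoff=0.0000 vs cont=1.0784 → 1.0784 [wait]  node(5,5) S=327.0517 payoff=0.0000 vs cont=0.0000 → 0.0000 [wait]  ⇒ S*(5)=52.9053
t_4: node(4,0) S=63.4762 payoff=60.2338 vs cont=59.4973 → 60.2338 [stop]  node(4,1) S=91.3765 payoff=32.3335 vs cont=36.3247 → 36.3247 [wait]  node(4,2) S=131.5400 payoff=0.0000 vs cont=16.1687 → 16.1687 [wait]  node(4,3) S=189.3570 payoff=0.0000 vs cont=4.4858 → 4.4858 [wait]  node(4,4) S=272.5867 payoff=0.0000 vs cont=0.5674 → 0.5674 [wait]  ⇒ S*(4)=63.4762
t_3: node(3,0) S=76.1593 payoff=47.5507 vs cont=48.6041 → 48.6041 [wait]  node(3,1) S=109.6342 payoff=14.0758 vs cont=26.6397 → 26.6397 [wait]  node(3,2) S=157.8227 payoff=0.0000 vs cont=10.5953 → 10.5953 [wait]  node(3,3) S=227.1920 payoff=0.0000 vs cont=2.6242 → 2.6242 [wait]  ⇒ S*(3)=-
t_2: node(2,0) S=91.3765 payoff=32.3335 vs cont=37.9758 → 37.9758 [wait]  node(2,1) S=131.5400 payoff=0.0000 vs cont=18.9491 → 18.9491 [wait]  node(2,2) S=189.3570 payoff=0.0000 vs cont=6.7963 → 6.7963 [wait]  ⇒ S*(2)=-
t_1: node(1,0) S=109.6342 payoff=14.0758 vs cont=28.8031 → 28.8031 [wait]  node(1,1) S=157.8227 payoff=0.0000 vs cont=13.1340 → 13.1340 [wait]  ⇒ S*(1)=-
t_0: node(0,0) S=131.5400 payoff=0.0000 vs cont=21.2694 → 21.2694 [wait]  ⇒ S*(0)=-

price = 21.2694
boundary = - - - - 63.4762 52.9053 63.4762 76.1593 91.3765
tree:
21.2694
28.8031 13.1340
37.9758 18.9491 6.7963
48.6041 26.6397 10.5953 2.6242
60.2338 36.3247 16.1687 4.4858 0.5674
70.8047 47.7748 24.0308 7.5719 1.0784 0.0000
79.6152 60.2338 34.5438 12.5780 2.0498 0.0000 0.0000
86.9584 70.8047 47.5507 20.4593 3.8961 0.0000 0.0000 0.0000
93.0788 79.6152 60.2338 32.3335 7.4054 0.0000 0.0000 0.0000 0.0000
98.1799 86.9584 70.8047 47.5507 14.0758 0.0000 0.0000 0.0000 0.0000 0.0000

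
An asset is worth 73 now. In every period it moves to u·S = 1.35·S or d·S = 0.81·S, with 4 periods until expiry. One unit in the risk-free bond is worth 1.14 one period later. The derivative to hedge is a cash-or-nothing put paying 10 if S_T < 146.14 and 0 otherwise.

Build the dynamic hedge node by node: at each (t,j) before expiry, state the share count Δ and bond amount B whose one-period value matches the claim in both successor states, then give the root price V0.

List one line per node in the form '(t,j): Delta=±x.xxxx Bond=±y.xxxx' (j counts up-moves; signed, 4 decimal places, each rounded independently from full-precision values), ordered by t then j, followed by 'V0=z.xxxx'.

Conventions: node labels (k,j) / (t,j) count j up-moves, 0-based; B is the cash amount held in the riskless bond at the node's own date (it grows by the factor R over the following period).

The replicating-portfolio and risk-neutral prices coincide; use p* = (1.14−0.81)/(1.35−0.81) = 0.6111 for the latter.
Payoffs at expiry: V(4,0)=10.0000, V(4,1)=10.0000, V(4,2)=10.0000, V(4,3)=10.0000, V(4,4)=0.0000
Node (3,0) S=38.7952: V=(p*·10.0000+(1−p*)·10.0000)/1.14=8.7719; Δ=(10.0000−10.0000)/(52.3735−31.4241)=0.0000; B=V−Δ·S=8.7719
Node (3,1) S=64.6587: V=(p*·10.0000+(1−p*)·10.0000)/1.14=8.7719; Δ=(10.0000−10.0000)/(87.2892−52.3735)=0.0000; B=V−Δ·S=8.7719
Node (3,2) S=107.7644: V=(p*·10.0000+(1−p*)·10.0000)/1.14=8.7719; Δ=(10.0000−10.0000)/(145.4820−87.2892)=0.0000; B=V−Δ·S=8.7719
Node (3,3) S=179.6074: V=(p*·0.0000+(1−p*)·10.0000)/1.14=3.4113; Δ=(0.0000−10.0000)/(242.4700−145.4820)=-0.1031; B=V−Δ·S=21.9298
Node (2,0) S=47.8953: V=(p*·8.7719+(1−p*)·8.7719)/1.14=7.6947; Δ=(8.7719−8.7719)/(64.6587−38.7952)=0.0000; B=V−Δ·S=7.6947
Node (2,1) S=79.8255: V=(p*·8.7719+(1−p*)·8.7719)/1.14=7.6947; Δ=(8.7719−8.7719)/(107.7644−64.6587)=0.0000; B=V−Δ·S=7.6947
Node (2,2) S=133.0425: V=(p*·3.4113+(1−p*)·8.7719)/1.14=4.8210; Δ=(3.4113−8.7719)/(179.6074−107.7644)=-0.0746; B=V−Δ·S=14.7481
Node (1,0) S=59.1300: V=(p*·7.6947+(1−p*)·7.6947)/1.14=6.7497; Δ=(7.6947−7.6947)/(79.8255−47.8953)=0.0000; B=V−Δ·S=6.7497
Node (1,1) S=98.5500: V=(p*·4.8210+(1−p*)·7.6947)/1.14=5.2093; Δ=(4.8210−7.6947)/(133.0425−79.8255)=-0.0540; B=V−Δ·S=10.5308
Node (0,0) S=73.0000: V=(p*·5.2093+(1−p*)·6.7497)/1.14=5.0950; Δ=(5.2093−6.7497)/(98.5500−59.1300)=-0.0391; B=V−Δ·S=7.9477
Sanity check at the root: Δ(0,0)·S0 + B(0,0) reproduces V0 = 5.0950.

(0,0): Delta=-0.0391 Bond=7.9477
(1,0): Delta=0.0000 Bond=6.7497
(1,1): Delta=-0.0540 Bond=10.5308
(2,0): Delta=0.0000 Bond=7.6947
(2,1): Delta=0.0000 Bond=7.6947
(2,2): Delta=-0.0746 Bond=14.7481
(3,0): Delta=0.0000 Bond=8.7719
(3,1): Delta=0.0000 Bond=8.7719
(3,2): Delta=0.0000 Bond=8.7719
(3,3): Delta=-0.1031 Bond=21.9298
V0=5.0950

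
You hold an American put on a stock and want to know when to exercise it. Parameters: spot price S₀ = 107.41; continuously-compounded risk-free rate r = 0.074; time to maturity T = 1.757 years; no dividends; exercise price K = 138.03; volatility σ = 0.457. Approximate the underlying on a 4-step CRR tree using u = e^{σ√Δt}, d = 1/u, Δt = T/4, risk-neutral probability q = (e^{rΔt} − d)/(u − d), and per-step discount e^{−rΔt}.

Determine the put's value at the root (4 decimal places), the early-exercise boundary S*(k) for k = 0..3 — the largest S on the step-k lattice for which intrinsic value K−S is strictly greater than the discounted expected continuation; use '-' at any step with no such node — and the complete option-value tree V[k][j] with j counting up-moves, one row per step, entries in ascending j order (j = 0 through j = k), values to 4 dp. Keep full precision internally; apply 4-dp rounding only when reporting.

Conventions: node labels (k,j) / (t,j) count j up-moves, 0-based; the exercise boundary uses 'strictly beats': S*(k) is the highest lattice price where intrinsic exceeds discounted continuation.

Δt=0.43925, u=1.35375, d=0.73869, q=0.47857, disc=e^(-rΔt)=0.96802
k=4 terminal: V=max(K-S,0) → 106.0494 79.4208 30.6200 0.0000 0.0000
k=3: j=0 S=43.2938 intr=94.7362 cont=90.3217 V=94.7362[EX]; j=1 S=79.3424 intr=58.6876 cont=54.2732 V=58.6876[EX]; j=2 S=145.4067 intr=0.0000 cont=15.4556 V=15.4556[hold]; j=3 S=266.4793 intr=0.0000 cont=0.0000 V=0.0000[hold]  S*(3)=79.3424
k=2: j=0 S=58.6092 intr=79.4208 cont=75.0064 V=79.4208[EX]; j=1 S=107.4100 intr=30.6200 cont=36.7829 V=36.7829[hold]; j=2 S=196.8448 intr=0.0000 cont=7.8013 V=7.8013[hold]  S*(2)=58.6092
k=1: j=0 S=79.3424 intr=58.6876 cont=57.1282 V=58.6876[EX]; j=1 S=145.4067 intr=0.0000 cont=22.1804 V=22.1804[hold]  S*(1)=79.3424
k=0: j=0 S=107.4100 intr=30.6200 cont=39.8982 V=39.8982[hold]  S*(0)=-

price = 39.8982
boundary = - 79.3424 58.6092 79.3424
tree:
39.8982
58.6876 22.1804
79.4208 36.7829 7.8013
94.7362 58.6876 15.4556 0.0000
106.0494 79.4208 30.6200 0.0000 0.0000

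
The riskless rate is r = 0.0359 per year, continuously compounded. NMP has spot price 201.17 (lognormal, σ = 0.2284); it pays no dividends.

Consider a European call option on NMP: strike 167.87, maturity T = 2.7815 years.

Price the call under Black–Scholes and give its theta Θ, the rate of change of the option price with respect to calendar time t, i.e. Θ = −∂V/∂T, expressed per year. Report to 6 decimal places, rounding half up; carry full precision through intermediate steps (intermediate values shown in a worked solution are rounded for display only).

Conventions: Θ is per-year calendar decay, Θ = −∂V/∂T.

price = 58.089975
Θ = -7.433600

σ√T = 0.2284·√2.7815 = 0.380922
d₁ = (ln(S/K) + (r+σ²/2)T) / (σ√T) = (ln(201.17/167.87) + (0.0359+0.2284²/2)·2.7815) / 0.380922 = (0.180960 + 0.172406) / 0.380922 = 0.927663
d₂ = d₁ − σ√T = 0.927663 − 0.380922 = 0.546741
e^{−rT} = 0.904968
N(d₁) = 0.823209,  N(d₂) = 0.707722
Call price V = S·N(d₁) − K·e^{−rT}·N(d₂) = 165.604920 − 107.514945 = 58.089975
φ(d₁) = (1/√(2π))·e^{−d₁²/2} = 0.259443
Θ = −S·φ(d₁)·σ/(2√T) − r·K·e^{−rT}·N(d₂) = −3.573813 − 3.859787 = -7.433600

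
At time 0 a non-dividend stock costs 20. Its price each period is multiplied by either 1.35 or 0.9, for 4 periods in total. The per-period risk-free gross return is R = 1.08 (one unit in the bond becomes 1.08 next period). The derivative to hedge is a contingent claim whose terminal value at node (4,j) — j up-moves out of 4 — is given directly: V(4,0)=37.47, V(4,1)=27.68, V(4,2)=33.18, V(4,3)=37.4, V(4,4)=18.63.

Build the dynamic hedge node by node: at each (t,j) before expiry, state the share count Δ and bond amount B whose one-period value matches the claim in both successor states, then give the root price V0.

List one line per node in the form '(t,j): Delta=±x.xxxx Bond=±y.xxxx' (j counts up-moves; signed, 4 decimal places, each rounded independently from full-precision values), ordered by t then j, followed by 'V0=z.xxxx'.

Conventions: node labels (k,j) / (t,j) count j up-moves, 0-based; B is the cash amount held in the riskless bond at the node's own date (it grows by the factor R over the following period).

(0,0): Delta=0.0243 Bond=23.1166
(1,0): Delta=-0.0221 Bond=25.8018
(1,1): Delta=0.0707 Bond=23.7121
(2,0): Delta=-0.4666 Bond=35.0669
(2,1): Delta=0.4224 Bond=17.0645
(2,2): Delta=-0.2809 Bond=38.4259
(3,0): Delta=-1.4922 Bond=52.8241
(3,1): Delta=0.5589 Bond=15.4444
(3,2): Delta=0.2859 Bond=22.9074
(3,3): Delta=-0.8477 Bond=69.3889
V0=23.6025

No-arbitrage ⇒ martingale measure with p* = (R−d)/(u−d) = 0.4000.
Payoffs at expiry: V(4,0)=37.4700, V(4,1)=27.6800, V(4,2)=33.1800, V(4,3)=37.4000, V(4,4)=18.6300
(3,0): S=14.5800. Δ = (V_up−V_dn)/(S_up−S_dn) = (27.6800−37.4700)/(19.6830−13.1220) = -1.4922. V = [p*·27.6800 + (1−p*)·37.4700]/1.08 = 31.0685. B = V − Δ·S = 52.8241.
(3,1): S=21.8700. Δ = (V_up−V_dn)/(S_up−S_dn) = (33.1800−27.6800)/(29.5245−19.6830) = 0.5589. V = [p*·33.1800 + (1−p*)·27.6800]/1.08 = 27.6667. B = V − Δ·S = 15.4444.
(3,2): S=32.8050. Δ = (V_up−V_dn)/(S_up−S_dn) = (37.4000−33.1800)/(44.2868−29.5245) = 0.2859. V = [p*·37.4000 + (1−p*)·33.1800]/1.08 = 32.2852. B = V − Δ·S = 22.9074.
(3,3): S=49.2075. Δ = (V_up−V_dn)/(S_up−S_dn) = (18.6300−37.4000)/(66.4301−44.2868) = -0.8477. V = [p*·18.6300 + (1−p*)·37.4000]/1.08 = 27.6778. B = V − Δ·S = 69.3889.
(2,0): S=16.2000. Δ = (V_up−V_dn)/(S_up−S_dn) = (27.6667−31.0685)/(21.8700−14.5800) = -0.4666. V = [p*·27.6667 + (1−p*)·31.0685]/1.08 = 27.5072. B = V − Δ·S = 35.0669.
(2,1): S=24.3000. Δ = (V_up−V_dn)/(S_up−S_dn) = (32.2852−27.6667)/(32.8050−21.8700) = 0.4224. V = [p*·32.2852 + (1−p*)·27.6667]/1.08 = 27.3278. B = V − Δ·S = 17.0645.
(2,2): S=36.4500. Δ = (V_up−V_dn)/(S_up−S_dn) = (27.6778−32.2852)/(49.2075−32.8050) = -0.2809. V = [p*·27.6778 + (1−p*)·32.2852]/1.08 = 28.1872. B = V − Δ·S = 38.4259.
(1,0): S=18.0000. Δ = (V_up−V_dn)/(S_up−S_dn) = (27.3278−27.5072)/(24.3000−16.2000) = -0.0221. V = [p*·27.3278 + (1−p*)·27.5072]/1.08 = 25.4032. B = V − Δ·S = 25.8018.
(1,1): S=27.0000. Δ = (V_up−V_dn)/(S_up−S_dn) = (28.1872−27.3278)/(36.4500−24.3000) = 0.0707. V = [p*·28.1872 + (1−p*)·27.3278]/1.08 = 25.6219. B = V − Δ·S = 23.7121.
(0,0): S=20.0000. Δ = (V_up−V_dn)/(S_up−S_dn) = (25.6219−25.4032)/(27.0000−18.0000) = 0.0243. V = [p*·25.6219 + (1−p*)·25.4032]/1.08 = 23.6025. B = V − Δ·S = 23.1166.
Check: Δ(0,0)·S0 + B(0,0) = 23.6025 = V0.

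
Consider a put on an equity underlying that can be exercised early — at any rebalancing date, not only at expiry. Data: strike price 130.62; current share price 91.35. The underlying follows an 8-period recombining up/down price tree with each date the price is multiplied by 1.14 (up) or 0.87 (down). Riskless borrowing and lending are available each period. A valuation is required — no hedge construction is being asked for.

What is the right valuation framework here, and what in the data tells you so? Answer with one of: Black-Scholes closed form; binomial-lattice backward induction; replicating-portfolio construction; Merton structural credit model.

framework: binomial-lattice backward induction

Key observation: with exercise allowed before expiry on a discrete up/down model (8 steps from spot 91.35), the strike-130.62 put's value must be rolled back through the tree testing early exercise at each node.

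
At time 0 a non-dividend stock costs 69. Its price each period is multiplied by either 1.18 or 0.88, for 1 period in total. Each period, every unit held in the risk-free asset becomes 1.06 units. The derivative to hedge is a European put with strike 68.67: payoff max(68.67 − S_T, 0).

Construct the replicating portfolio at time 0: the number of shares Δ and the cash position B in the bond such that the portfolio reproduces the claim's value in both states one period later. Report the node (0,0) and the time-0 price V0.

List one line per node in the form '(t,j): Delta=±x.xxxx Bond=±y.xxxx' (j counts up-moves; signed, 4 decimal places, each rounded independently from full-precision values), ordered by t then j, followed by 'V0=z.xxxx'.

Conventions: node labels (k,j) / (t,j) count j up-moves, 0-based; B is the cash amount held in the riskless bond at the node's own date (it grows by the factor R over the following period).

(0,0): Delta=-0.3841 Bond=29.5000
V0=3.0000

Under the risk-neutral measure, an up-move has probability p* = (R−d)/(u−d) = 0.6000 and values discount at R = 1.06.
Payoffs at expiry: V(1,0)=7.9500, V(1,1)=0.0000
  t=0,j=0: stock 69.0000 → up 81.4200 (V=0.0000), down 60.7200 (V=7.9500). Price 3.0000; hedge Δ=-0.3841, bond B=29.5000.
Check: Δ(0,0)·S0 + B(0,0) = 3.0000 = V0.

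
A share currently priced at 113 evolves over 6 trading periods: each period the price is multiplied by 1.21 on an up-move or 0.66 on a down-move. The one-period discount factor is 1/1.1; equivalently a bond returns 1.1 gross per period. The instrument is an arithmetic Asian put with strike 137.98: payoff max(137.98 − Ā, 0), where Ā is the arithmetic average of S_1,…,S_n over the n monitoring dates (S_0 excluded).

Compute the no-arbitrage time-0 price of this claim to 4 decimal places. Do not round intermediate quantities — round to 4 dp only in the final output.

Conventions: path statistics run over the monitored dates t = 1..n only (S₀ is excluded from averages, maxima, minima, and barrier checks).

With p* = (R−d)/(u−d) = 0.8000, sum probability × payoff across the paths and divide by R^6.
Enumerate all 2^6 = 64 price paths (U = up ×1.21, D = down ×0.66); each path with k up-moves has probability p*^k·(1−p*)^(6−k).
DDDDDD: Ā=33.5371, payoff=104.4429, prob=0.000064
UDDDDD: Ā=61.4847, payoff=76.4953, prob=0.000256
DUDDDD: Ā=51.1263, payoff=86.8537, prob=0.000256
UUDDDD: Ā=93.7316, payoff=44.2484, prob=0.001024
DDUDDD: Ā=44.2898, payoff=93.6902, prob=0.000256
UDUDDD: Ā=81.1980, payoff=56.7820, prob=0.001024
DUUDDD: Ā=70.8397, payoff=67.1403, prob=0.001024
UUUDDD: Ā=129.8728, payoff=8.1072, prob=0.004096
DDDUDD: Ā=39.7777, payoff=98.2023, prob=0.000256
UDDUDD: Ā=72.9259, payoff=65.0541, prob=0.001024
DUDUDD: Ā=62.5675, payoff=75.4125, prob=0.001024
UUDUDD: Ā=114.7071, payoff=23.2729, prob=0.004096
DDUUDD: Ā=55.7310, payoff=82.2490, prob=0.001024
UDUUDD: Ā=102.1736, payoff=35.8064, prob=0.004096
DUUUDD: Ā=91.8152, payoff=46.1648, prob=0.004096
UUUUDD: Ā=168.3279, payoff=0.0000, prob=0.016384
DDDDUD: Ā=36.7998, payoff=101.1802, prob=0.000256
UDDDUD: Ā=67.4662, payoff=70.5138, prob=0.001024
DUDDUD: Ā=57.1079, payoff=80.8721, prob=0.001024
UUDDUD: Ā=104.6978, payoff=33.2822, prob=0.004096
DDUDUD: Ā=50.2714, payoff=87.7086, prob=0.001024
UDUDUD: Ā=92.1642, payoff=45.8158, prob=0.004096
DUUDUD: Ā=81.8059, payoff=56.1741, prob=0.004096
UUUDUD: Ā=149.9775, payoff=0.0000, prob=0.016384
DDDUUD: Ā=45.7593, payoff=92.2207, prob=0.001024
UDDUUD: Ā=83.8921, payoff=54.0879, prob=0.004096
DUDUUD: Ā=73.5337, payoff=64.4463, prob=0.004096
UUDUUD: Ā=134.8119, payoff=3.1681, prob=0.016384
DDUUUD: Ā=66.6972, payoff=71.2828, prob=0.004096
UDUUUD: Ā=122.2783, payoff=15.7017, prob=0.016384
DUUUUD: Ā=111.9199, payoff=26.0601, prob=0.016384
UUUUUD: Ā=205.1866, payoff=0.0000, prob=0.065536
DDDDDU: Ā=34.8343, payoff=103.1457, prob=0.000256
UDDDDU: Ā=63.8629, payoff=74.1171, prob=0.001024
DUDDDU: Ā=53.5046, payoff=84.4754, prob=0.001024
UUDDDU: Ā=98.0917, payoff=39.8883, prob=0.004096
DDUDDU: Ā=46.6681, payoff=91.3119, prob=0.001024
UDUDDU: Ā=85.5581, payoff=52.4219, prob=0.004096
DUUDDU: Ā=75.1998, payoff=62.7802, prob=0.004096
UUUDDU: Ā=137.8662, payoff=0.1138, prob=0.016384
DDDUDU: Ā=42.1560, payoff=95.8240, prob=0.001024
UDDUDU: Ā=77.2859, payoff=60.6941, prob=0.004096
DUDUDU: Ā=66.9276, payoff=71.0524, prob=0.004096
UUDUDU: Ā=122.7006, payoff=15.2794, prob=0.016384
DDUUDU: Ā=60.0911, payoff=77.8889, prob=0.004096
UDUUDU: Ā=110.1670, payoff=27.8130, prob=0.016384
DUUUDU: Ā=99.8087, payoff=38.1713, prob=0.016384
UUUUDU: Ā=182.9826, payoff=0.0000, prob=0.065536
DDDDUU: Ā=39.1780, payoff=98.8020, prob=0.001024
UDDDUU: Ā=71.8263, payoff=66.1537, prob=0.004096
DUDDUU: Ā=61.4680, payoff=76.5120, prob=0.004096
UUDDUU: Ā=112.6913, payoff=25.2887, prob=0.016384
DDUDUU: Ā=54.6315, payoff=83.3485, prob=0.004096
UDUDUU: Ā=100.1577, payoff=37.8223, prob=0.016384
DUUDUU: Ā=89.7994, payoff=48.1806, prob=0.016384
UUUDUU: Ā=164.6321, payoff=0.0000, prob=0.065536
DDDUUU: Ā=50.1194, payoff=87.8606, prob=0.004096
UDDUUU: Ā=91.8855, payoff=46.0945, prob=0.016384
DUDUUU: Ā=81.5272, payoff=56.4528, prob=0.016384
UUDUUU: Ā=149.4665, payoff=0.0000, prob=0.065536
DDUUUU: Ā=74.6907, payoff=63.2893, prob=0.016384
UDUUUU: Ā=136.9329, payoff=1.0471, prob=0.065536
DUUUUU: Ā=126.5746, payoff=11.4054, prob=0.065536
UUUUUU: Ā=232.0534, payoff=0.0000, prob=0.262144
Price = Σ prob·payoff / R^6 = 13.346043 / 1.771561 = 7.5335

price = 7.5335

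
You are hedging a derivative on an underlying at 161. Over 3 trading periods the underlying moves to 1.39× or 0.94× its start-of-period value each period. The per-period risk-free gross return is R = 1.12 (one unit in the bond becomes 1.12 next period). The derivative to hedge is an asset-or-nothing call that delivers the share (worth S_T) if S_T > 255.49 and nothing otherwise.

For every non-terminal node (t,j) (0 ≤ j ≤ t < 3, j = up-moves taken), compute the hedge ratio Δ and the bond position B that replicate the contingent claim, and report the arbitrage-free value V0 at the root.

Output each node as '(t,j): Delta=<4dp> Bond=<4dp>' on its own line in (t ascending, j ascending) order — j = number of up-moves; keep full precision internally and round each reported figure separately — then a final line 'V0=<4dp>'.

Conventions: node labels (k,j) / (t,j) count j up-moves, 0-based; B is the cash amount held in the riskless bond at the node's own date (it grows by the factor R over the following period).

(0,0): Delta=1.7908 Bond=-208.6824
(1,0): Delta=1.5334 Bond=-194.7702
(1,1): Delta=2.0519 Bond=-292.1554
(2,0): Delta=0.0000 Bond=0.0000
(2,1): Delta=3.0889 Bond=-545.3567
(2,2): Delta=1.0000 Bond=0.0000
V0=79.6375

Arbitrage-free pricing uses the up-move probability p* = (R−d)/(u−d) = 0.4000, discounting each step at R = 1.12.
Expiry values: V(3,0)=0.0000, V(3,1)=0.0000, V(3,2)=292.4040, V(3,3)=432.3847
(2,0): S=142.2596. Δ = (V_up−V_dn)/(S_up−S_dn) = (0.0000−0.0000)/(197.7408−133.7240) = 0.0000. V = [p*·0.0000 + (1−p*)·0.0000]/1.12 = 0.0000. B = V − Δ·S = 0.0000.
(2,1): S=210.3626. Δ = (V_up−V_dn)/(S_up−S_dn) = (292.4040−0.0000)/(292.4040−197.7408) = 3.0889. V = [p*·292.4040 + (1−p*)·0.0000]/1.12 = 104.4300. B = V − Δ·S = -545.3567.
(2,2): S=311.0681. Δ = (V_up−V_dn)/(S_up−S_dn) = (432.3847−292.4040)/(432.3847−292.4040) = 1.0000. V = [p*·432.3847 + (1−p*)·292.4040]/1.12 = 311.0681. B = V − Δ·S = 0.0000.
(1,0): S=151.3400. Δ = (V_up−V_dn)/(S_up−S_dn) = (104.4300−0.0000)/(210.3626−142.2596) = 1.5334. V = [p*·104.4300 + (1−p*)·0.0000]/1.12 = 37.2964. B = V − Δ·S = -194.7702.
(1,1): S=223.7900. Δ = (V_up−V_dn)/(S_up−S_dn) = (311.0681−104.4300)/(311.0681−210.3626) = 2.0519. V = [p*·311.0681 + (1−p*)·104.4300]/1.12 = 167.0404. B = V − Δ·S = -292.1554.
(0,0): S=161.0000. Δ = (V_up−V_dn)/(S_up−S_dn) = (167.0404−37.2964)/(223.7900−151.3400) = 1.7908. V = [p*·167.0404 + (1−p*)·37.2964]/1.12 = 79.6375. B = V − Δ·S = -208.6824.
Verification: the root portfolio costs Δ(0,0)·S0 + B(0,0) = 79.6375, matching V0.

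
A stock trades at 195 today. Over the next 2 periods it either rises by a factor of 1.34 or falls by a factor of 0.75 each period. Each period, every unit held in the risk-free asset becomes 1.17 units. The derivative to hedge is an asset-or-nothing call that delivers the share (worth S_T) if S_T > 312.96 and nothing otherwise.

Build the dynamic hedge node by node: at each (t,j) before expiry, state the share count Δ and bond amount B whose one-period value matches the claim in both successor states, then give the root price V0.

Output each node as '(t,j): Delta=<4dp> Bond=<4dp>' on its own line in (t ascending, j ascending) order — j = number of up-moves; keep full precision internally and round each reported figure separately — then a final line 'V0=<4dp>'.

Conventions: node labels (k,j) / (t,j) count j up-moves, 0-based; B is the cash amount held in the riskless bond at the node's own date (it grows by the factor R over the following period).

(0,0): Delta=1.8517 Bond=-231.4616
(1,0): Delta=0.0000 Bond=0.0000
(1,1): Delta=2.2712 Bond=-380.4237
V0=129.6185

The replicating-portfolio and risk-neutral prices coincide; use p* = (1.17−0.75)/(1.34−0.75) = 0.7119 for the latter.
At maturity the claim pays: V(2,0)=0.0000, V(2,1)=0.0000, V(2,2)=350.1420
Node (1,0) S=146.2500: V=(p*·0.0000+(1−p*)·0.0000)/1.17=0.0000; Δ=(0.0000−0.0000)/(195.9750−109.6875)=0.0000; B=V−Δ·S=0.0000
Node (1,1) S=261.3000: V=(p*·350.1420+(1−p*)·0.0000)/1.17=213.0373; Δ=(350.1420−0.0000)/(350.1420−195.9750)=2.2712; B=V−Δ·S=-380.4237
Node (0,0) S=195.0000: V=(p*·213.0373+(1−p*)·0.0000)/1.17=129.6185; Δ=(213.0373−0.0000)/(261.3000−146.2500)=1.8517; B=V−Δ·S=-231.4616
Sanity check at the root: Δ(0,0)·S0 + B(0,0) reproduces V0 = 129.6185.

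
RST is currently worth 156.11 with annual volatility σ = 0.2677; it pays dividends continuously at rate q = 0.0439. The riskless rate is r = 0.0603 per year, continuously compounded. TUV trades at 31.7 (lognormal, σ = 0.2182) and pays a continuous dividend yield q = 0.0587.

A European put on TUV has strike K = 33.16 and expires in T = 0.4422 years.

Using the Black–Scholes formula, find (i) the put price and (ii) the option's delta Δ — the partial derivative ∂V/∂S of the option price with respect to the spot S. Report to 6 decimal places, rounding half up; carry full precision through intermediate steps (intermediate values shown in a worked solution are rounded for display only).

price = 2.611150
Δ = -0.576909

σ√T = 0.2182·√0.4422 = 0.145099
d₁ = (ln(S/K) + (r−q+σ²/2)T) / (σ√T) = (ln(31.7/33.16) + (0.0603−0.0587+0.2182²/2)·0.4422) / 0.145099 = (-0.045028 + 0.011234) / 0.145099 = -0.232898
d₂ = d₁ − σ√T = -0.232898 − 0.145099 = -0.377997
e^{−rT} = 0.973688
e^{−qT} = 0.974377
N(−d₁) = 0.592080,  N(−d₂) = 0.647284
Put price V = K·e^{−rT}·N(−d₂) − S·e^{−qT}·N(−d₁) = 20.899161 − 18.288011 = 2.611150
Δ = −e^{−qT}·N(−d₁) = -0.576909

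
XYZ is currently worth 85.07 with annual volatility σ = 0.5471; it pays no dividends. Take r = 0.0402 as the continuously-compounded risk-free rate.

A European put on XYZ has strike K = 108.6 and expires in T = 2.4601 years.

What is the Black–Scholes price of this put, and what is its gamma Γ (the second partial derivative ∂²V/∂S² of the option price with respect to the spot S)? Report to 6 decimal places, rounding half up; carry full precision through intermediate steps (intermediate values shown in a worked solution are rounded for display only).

price = 37.523030
Γ = 0.005284

σ√T = 0.5471·√2.4601 = 0.858110
d₁ = (ln(S/K) + (r+σ²/2)T) / (σ√T) = (ln(85.07/108.6) + (0.0402+0.5471²/2)·2.4601) / 0.858110 = (-0.244197 + 0.467073) / 0.858110 = 0.259728
d₂ = d₁ − σ√T = 0.259728 − 0.858110 = -0.598382
e^{−rT} = 0.905837
N(−d₁) = 0.397537,  N(−d₂) = 0.725207
Put price V = K·e^{−rT}·N(−d₂) − S·N(−d₁) = 71.341470 − 33.818440 = 37.523030
φ(d₁) = (1/√(2π))·e^{−d₁²/2} = 0.385711
Γ = φ(d₁) / (S·σ·√T) = 0.005284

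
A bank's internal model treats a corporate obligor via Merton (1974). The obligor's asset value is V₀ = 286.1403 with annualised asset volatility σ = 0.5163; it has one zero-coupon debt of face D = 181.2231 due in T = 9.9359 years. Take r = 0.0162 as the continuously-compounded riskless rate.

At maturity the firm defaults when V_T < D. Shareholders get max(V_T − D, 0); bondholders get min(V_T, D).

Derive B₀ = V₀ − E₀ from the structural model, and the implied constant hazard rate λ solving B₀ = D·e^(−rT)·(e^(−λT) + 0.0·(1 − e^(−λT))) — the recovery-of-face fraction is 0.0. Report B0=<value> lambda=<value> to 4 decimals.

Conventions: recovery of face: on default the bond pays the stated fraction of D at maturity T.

Equity is a call on the firm's assets struck at D = 181.2231:
d₁ = [ln(V₀/D) + (r + σ²/2)T] / (σ√T)
   = [ln(286.1403/181.2231) + (0.0162 + 0.5·0.5163²)·9.9359] / (0.5163·√9.9359)
   = [0.456753 + 1.485247] / 1.627443 = 1.193283
d₂ = d₁ − σ√T = 1.193283 − 1.627443 = -0.434160
N(d₁) = 0.883621,  N(d₂) = 0.332086,  e^(−rT) = 0.851325
E₀ = V₀·N(d₁) − D·e^(−rT)·N(d₂)
   = 286.1403·0.883621 − 181.2231·0.851325·0.332086 = 201.605333
B₀ = V₀ − E₀ = 286.1403 − 201.605333 = 84.534967
e^(−λT) = (B₀·e^(rT)/D − 0)/(1 − 0) = (84.5350·1.174640/181.2231 − 0)/1 = 0.54793334
λ = −ln(0.54793334)/9.9359 = 0.060548

B0=84.5350 lambda=0.0605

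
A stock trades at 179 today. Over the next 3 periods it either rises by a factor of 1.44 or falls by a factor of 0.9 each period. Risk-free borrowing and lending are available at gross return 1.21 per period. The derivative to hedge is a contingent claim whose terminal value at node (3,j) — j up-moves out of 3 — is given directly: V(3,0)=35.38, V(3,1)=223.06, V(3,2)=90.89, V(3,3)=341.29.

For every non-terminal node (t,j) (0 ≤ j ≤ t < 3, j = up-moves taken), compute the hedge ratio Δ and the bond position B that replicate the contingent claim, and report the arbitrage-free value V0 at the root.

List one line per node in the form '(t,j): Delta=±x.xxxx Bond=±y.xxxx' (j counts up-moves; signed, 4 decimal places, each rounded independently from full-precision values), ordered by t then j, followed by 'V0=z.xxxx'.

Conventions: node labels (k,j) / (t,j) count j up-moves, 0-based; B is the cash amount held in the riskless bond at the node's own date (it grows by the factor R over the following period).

The replicating-portfolio and risk-neutral prices coincide; use p* = (1.21−0.9)/(1.44−0.9) = 0.5741 for the latter.
At maturity the claim pays: V(3,0)=35.3800, V(3,1)=223.0600, V(3,2)=90.8900, V(3,3)=341.2900
(2,0): S=144.9900. Δ = (V_up−V_dn)/(S_up−S_dn) = (223.0600−35.3800)/(208.7856−130.4910) = 2.3971. V = [p*·223.0600 + (1−p*)·35.3800]/1.21 = 118.2828. B = V − Δ·S = -229.2727.
(2,1): S=231.9840. Δ = (V_up−V_dn)/(S_up−S_dn) = (90.8900−223.0600)/(334.0570−208.7856) = -1.0551. V = [p*·90.8900 + (1−p*)·223.0600]/1.21 = 121.6402. B = V − Δ·S = 366.3994.
(2,2): S=371.1744. Δ = (V_up−V_dn)/(S_up−S_dn) = (341.2900−90.8900)/(534.4911−334.0570) = 1.2493. V = [p*·341.2900 + (1−p*)·90.8900]/1.21 = 193.9158. B = V − Δ·S = -269.7879.
(1,0): S=161.1000. Δ = (V_up−V_dn)/(S_up−S_dn) = (121.6402−118.2828)/(231.9840−144.9900) = 0.0386. V = [p*·121.6402 + (1−p*)·118.2828]/1.21 = 99.3473. B = V − Δ·S = 93.1299.
(1,1): S=257.7600. Δ = (V_up−V_dn)/(S_up−S_dn) = (193.9158−121.6402)/(371.1744−231.9840) = 0.5193. V = [p*·193.9158 + (1−p*)·121.6402]/1.21 = 134.8196. B = V − Δ·S = 0.9759.
(0,0): S=179.0000. Δ = (V_up−V_dn)/(S_up−S_dn) = (134.8196−99.3473)/(257.7600−161.1000) = 0.3670. V = [p*·134.8196 + (1−p*)·99.3473]/1.21 = 98.9347. B = V − Δ·S = 33.2452.
Verification: the root portfolio costs Δ(0,0)·S0 + B(0,0) = 98.9347, matching V0.

(0,0): Delta=0.3670 Bond=33.2452
(1,0): Delta=0.0386 Bond=93.1299
(1,1): Delta=0.5193 Bond=0.9759
(2,0): Delta=2.3971 Bond=-229.2727
(2,1): Delta=-1.0551 Bond=366.3994
(2,2): Delta=1.2493 Bond=-269.7879
V0=98.9347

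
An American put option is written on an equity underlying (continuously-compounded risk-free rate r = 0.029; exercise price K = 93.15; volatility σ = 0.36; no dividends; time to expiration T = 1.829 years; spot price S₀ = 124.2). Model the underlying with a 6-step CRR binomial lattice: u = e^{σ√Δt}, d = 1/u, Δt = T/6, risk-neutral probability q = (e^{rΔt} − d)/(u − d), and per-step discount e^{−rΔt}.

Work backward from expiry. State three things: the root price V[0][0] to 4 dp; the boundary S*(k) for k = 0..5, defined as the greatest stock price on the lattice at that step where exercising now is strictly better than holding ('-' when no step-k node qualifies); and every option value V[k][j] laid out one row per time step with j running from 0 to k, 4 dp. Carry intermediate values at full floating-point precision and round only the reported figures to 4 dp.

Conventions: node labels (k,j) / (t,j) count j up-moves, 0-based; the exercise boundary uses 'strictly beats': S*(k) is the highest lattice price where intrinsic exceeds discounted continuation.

Δt=0.30483  u=1.21989  d=0.81974  q=0.47266  discount=0.99120
step 6 (expiry): payoffs max(K−S,0) = 55.4628 37.0663 9.6899 0.0000 0.0000 0.0000 0.0000
step 5: (k=5,j=0): S=45.9743, K−S=47.1757, hold=46.3559 ⇒ V=47.1757 exercise | (k=5,j=1): S=68.4160, K−S=24.7340, hold=23.9142 ⇒ V=24.7340 exercise | (k=5,j=2): S=101.8123, K−S=0.0000, hold=5.0649 ⇒ V=5.0649 continue | (k=5,j=3): S=151.5106, K−S=0.0000, hold=0.0000 ⇒ V=0.0000 continue | (k=5,j=4): S=225.4683, K−S=0.0000, hold=0.0000 ⇒ V=0.0000 continue | (k=5,j=5): S=335.5275, K−S=0.0000, hold=0.0000 ⇒ V=0.0000 continue  boundary S*=68.4160
step 4: (k=4,j=0): S=56.0837, K−S=37.0663, hold=36.2465 ⇒ V=37.0663 exercise | (k=4,j=1): S=83.4601, K−S=9.6899, hold=15.3013 ⇒ V=15.3013 continue | (k=4,j=2): S=124.2000, K−S=0.0000, hold=2.6474 ⇒ V=2.6474 continue | (k=4,j=3): S=184.8265, K−S=0.0000, hold=0.0000 ⇒ V=0.0000 continue | (k=4,j=4): S=275.0470, K−S=0.0000, hold=0.0000 ⇒ V=0.0000 continue  boundary S*=56.0837
step 3: (k=3,j=0): S=68.4160, K−S=24.7340, hold=26.5431 ⇒ V=26.5431 continue | (k=3,j=1): S=101.8123, K−S=0.0000, hold=9.2382 ⇒ V=9.2382 continue | (k=3,j=2): S=151.5106, K−S=0.0000, hold=1.3838 ⇒ V=1.3838 continue | (k=3,j=3): S=225.4683, K−S=0.0000, hold=0.0000 ⇒ V=0.0000 continue  boundary S*=-
step 2: (k=2,j=0): S=83.4601, K−S=9.6899, hold=18.2021 ⇒ V=18.2021 continue | (k=2,j=1): S=124.2000, K−S=0.0000, hold=5.4771 ⇒ V=5.4771 continue | (k=2,j=2): S=184.8265, K−S=0.0000, hold=0.7233 ⇒ V=0.7233 continue  boundary S*=-
step 1: (k=1,j=0): S=101.8123, K−S=0.0000, hold=12.0802 ⇒ V=12.0802 continue | (k=1,j=1): S=151.5106, K−S=0.0000, hold=3.2017 ⇒ V=3.2017 continue  boundary S*=-
step 0: (k=0,j=0): S=124.2000, K−S=0.0000, hold=7.8143 ⇒ V=7.8143 continue  boundary S*=-

price = 7.8143
boundary = - - - - 56.0837 68.4160
tree:
7.8143
12.0802 3.2017
18.2021 5.4771 0.7233
26.5431 9.2382 1.3838 0.0000
37.0663 15.3013 2.6474 0.0000 0.0000
47.1757 24.7340 5.0649 0.0000 0.0000 0.0000
55.4628 37.0663 9.6899 0.0000 0.0000 0.0000 0.0000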